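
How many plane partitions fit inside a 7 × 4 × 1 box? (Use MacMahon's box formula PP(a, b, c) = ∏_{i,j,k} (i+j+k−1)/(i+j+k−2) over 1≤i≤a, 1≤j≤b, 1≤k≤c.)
PP(7, 4, 1) = 330

Evaluate the triple product over i = 1..7, j = 1..4, k = 1..1. The factors are (2/1) · (3/2) · (4/3) · (5/4) · (3/2) · (4/3) · (5/4) · (6/5) · … (28 factors total). The numerators and denominators telescope so the product is an integer; carrying out the multiplication exactly gives PP(7, 4, 1) = 330.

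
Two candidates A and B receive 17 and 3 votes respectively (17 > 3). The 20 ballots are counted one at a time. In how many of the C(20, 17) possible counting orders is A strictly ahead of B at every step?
Strict-lead orderings = 798

Total orderings of the 20 votes with 17 for A: C(20, 17) = 1140. By the Bertrand ballot formula (Cycle Lemma / reflection principle), the number of orderings in which A is strictly ahead of B throughout is (p − q)/(p + q) · C(p + q, p) = (17 − 3)/(17 + 3) · 1140 = 798.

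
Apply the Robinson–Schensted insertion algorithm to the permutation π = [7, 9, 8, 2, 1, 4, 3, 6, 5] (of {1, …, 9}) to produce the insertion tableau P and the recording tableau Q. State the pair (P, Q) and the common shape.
P = [1, 3, 5] / [2, 4, 6] / [7, 8] / [9];  Q = [1, 2, 8] / [3, 6, 9] / [4, 7] / [5];  common shape = (3, 3, 2, 1)

Row-insert the values π_1, π_2, … into P one at a time, bumping the leftmost entry strictly greater than the inserted value down to the next row. The recording tableau Q records, in position (i, j), the step at which that cell was added to P.
  Insert 7 (step 1): P = [7];  Q = [1]
  Insert 9 (step 2): P = [7, 9];  Q = [1, 2]
  Insert 8 (step 3): P = [7, 8] / [9];  Q = [1, 2] / [3]
  Insert 2 (step 4): P = [2, 8] / [7] / [9];  Q = [1, 2] / [3] / [4]
  Insert 1 (step 5): P = [1, 8] / [2] / [7] / [9];  Q = [1, 2] / [3] / [4] / [5]
  Insert 4 (step 6): P = [1, 4] / [2, 8] / [7] / [9];  Q = [1, 2] / [3, 6] / [4] / [5]
  Insert 3 (step 7): P = [1, 3] / [2, 4] / [7, 8] / [9];  Q = [1, 2] / [3, 6] / [4, 7] / [5]
  Insert 6 (step 8): P = [1, 3, 6] / [2, 4] / [7, 8] / [9];  Q = [1, 2, 8] / [3, 6] / [4, 7] / [5]
  Insert 5 (step 9): P = [1, 3, 5] / [2, 4, 6] / [7, 8] / [9];  Q = [1, 2, 8] / [3, 6, 9] / [4, 7] / [5]
Final shape: (3, 3, 2, 1).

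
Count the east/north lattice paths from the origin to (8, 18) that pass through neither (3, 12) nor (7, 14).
Number of paths = 804790

Inclusion–exclusion. Total paths: C(26, 8) = 1562275. Through P₁: C(15, 3)·C(11, 5) = 210210. Through P₂: C(21, 7)·C(5, 1) = 581400. Since P₁ is strictly southwest of P₂, a monotone path through both must visit P₁ then P₂; paths through both = C(15, 3)·C(6, 4)·C(5, 1) = 34125. Avoid both = 1562275 − 210210 − 581400 + 34125 = 804790.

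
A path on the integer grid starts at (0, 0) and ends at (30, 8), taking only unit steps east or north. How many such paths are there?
Number of paths = 48903492

A monotone lattice path from (0, 0) to (30, 8) consists of 30 east steps and 8 north steps in some order, so it is determined by which 30 of the 38 steps are east. The count is C(38, 30) = 48903492.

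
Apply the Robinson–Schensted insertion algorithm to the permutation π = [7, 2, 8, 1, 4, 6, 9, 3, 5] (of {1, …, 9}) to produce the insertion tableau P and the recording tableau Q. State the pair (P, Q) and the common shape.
P = [1, 3, 5, 9] / [2, 4, 6] / [7, 8];  Q = [1, 3, 6, 7] / [2, 5, 9] / [4, 8];  common shape = (4, 3, 2)

Row-insert the values π_1, π_2, … into P one at a time, bumping the leftmost entry strictly greater than the inserted value down to the next row. The recording tableau Q records, in position (i, j), the step at which that cell was added to P.
  Insert 7 (step 1): P = [7];  Q = [1]
  Insert 2 (step 2): P = [2] / [7];  Q = [1] / [2]
  Insert 8 (step 3): P = [2, 8] / [7];  Q = [1, 3] / [2]
  Insert 1 (step 4): P = [1, 8] / [2] / [7];  Q = [1, 3] / [2] / [4]
  Insert 4 (step 5): P = [1, 4] / [2, 8] / [7];  Q = [1, 3] / [2, 5] / [4]
  Insert 6 (step 6): P = [1, 4, 6] / [2, 8] / [7];  Q = [1, 3, 6] / [2, 5] / [4]
  Insert 9 (step 7): P = [1, 4, 6, 9] / [2, 8] / [7];  Q = [1, 3, 6, 7] / [2, 5] / [4]
  Insert 3 (step 8): P = [1, 3, 6, 9] / [2, 4] / [7, 8];  Q = [1, 3, 6, 7] / [2, 5] / [4, 8]
  Insert 5 (step 9): P = [1, 3, 5, 9] / [2, 4, 6] / [7, 8];  Q = [1, 3, 6, 7] / [2, 5, 9] / [4, 8]
Final shape: (4, 3, 2).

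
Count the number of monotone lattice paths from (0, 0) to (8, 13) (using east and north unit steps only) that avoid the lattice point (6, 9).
Number of paths = 128415

Total paths from (0, 0) to (8, 13): C(21, 8) = 203490. Paths through (6, 9): (paths (0, 0) → (6, 9)) × (paths (6, 9) → (8, 13)) = C(15, 6) · C(6, 2) = 5005 · 15 = 75075. Avoidance count = 203490 − 75075 = 128415.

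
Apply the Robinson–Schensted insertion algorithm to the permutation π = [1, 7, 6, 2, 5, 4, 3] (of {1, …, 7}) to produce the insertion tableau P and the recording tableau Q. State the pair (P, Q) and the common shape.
P = [1, 2, 3] / [4] / [5] / [6] / [7];  Q = [1, 2, 5] / [3] / [4] / [6] / [7];  common shape = (3, 1, 1, 1, 1)

Row-insert the values π_1, π_2, … into P one at a time, bumping the leftmost entry strictly greater than the inserted value down to the next row. The recording tableau Q records, in position (i, j), the step at which that cell was added to P.
  Insert 1 (step 1): P = [1];  Q = [1]
  Insert 7 (step 2): P = [1, 7];  Q = [1, 2]
  Insert 6 (step 3): P = [1, 6] / [7];  Q = [1, 2] / [3]
  Insert 2 (step 4): P = [1, 2] / [6] / [7];  Q = [1, 2] / [3] / [4]
  Insert 5 (step 5): P = [1, 2, 5] / [6] / [7];  Q = [1, 2, 5] / [3] / [4]
  Insert 4 (step 6): P = [1, 2, 4] / [5] / [6] / [7];  Q = [1, 2, 5] / [3] / [4] / [6]
  Insert 3 (step 7): P = [1, 2, 3] / [4] / [5] / [6] / [7];  Q = [1, 2, 5] / [3] / [4] / [6] / [7]
Final shape: (3, 1, 1, 1, 1).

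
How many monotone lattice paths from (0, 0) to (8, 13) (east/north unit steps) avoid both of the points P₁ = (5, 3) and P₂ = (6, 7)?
Number of paths = 147266

Inclusion–exclusion. Total paths: C(21, 8) = 203490. Through P₁: C(8, 5)·C(13, 3) = 16016. Through P₂: C(13, 6)·C(8, 2) = 48048. Since P₁ is strictly southwest of P₂, a monotone path through both must visit P₁ then P₂; paths through both = C(8, 5)·C(5, 1)·C(8, 2) = 7840. Avoid both = 203490 − 16016 − 48048 + 7840 = 147266.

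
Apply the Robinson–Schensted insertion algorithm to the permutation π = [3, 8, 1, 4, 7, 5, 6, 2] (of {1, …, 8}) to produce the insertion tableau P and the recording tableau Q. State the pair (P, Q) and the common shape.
P = [1, 2, 5, 6] / [3, 4] / [7] / [8];  Q = [1, 2, 5, 7] / [3, 4] / [6] / [8];  common shape = (4, 2, 1, 1)

Row-insert the values π_1, π_2, … into P one at a time, bumping the leftmost entry strictly greater than the inserted value down to the next row. The recording tableau Q records, in position (i, j), the step at which that cell was added to P.
  Insert 3 (step 1): P = [3];  Q = [1]
  Insert 8 (step 2): P = [3, 8];  Q = [1, 2]
  Insert 1 (step 3): P = [1, 8] / [3];  Q = [1, 2] / [3]
  Insert 4 (step 4): P = [1, 4] / [3, 8];  Q = [1, 2] / [3, 4]
  Insert 7 (step 5): P = [1, 4, 7] / [3, 8];  Q = [1, 2, 5] / [3, 4]
  Insert 5 (step 6): P = [1, 4, 5] / [3, 7] / [8];  Q = [1, 2, 5] / [3, 4] / [6]
  Insert 6 (step 7): P = [1, 4, 5, 6] / [3, 7] / [8];  Q = [1, 2, 5, 7] / [3, 4] / [6]
  Insert 2 (step 8): P = [1, 2, 5, 6] / [3, 4] / [7] / [8];  Q = [1, 2, 5, 7] / [3, 4] / [6] / [8]
Final shape: (4, 2, 1, 1).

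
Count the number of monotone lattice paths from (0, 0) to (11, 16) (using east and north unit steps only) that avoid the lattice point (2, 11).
Number of paths = 12881739

Total paths from (0, 0) to (11, 16): C(27, 11) = 13037895. Paths through (2, 11): (paths (0, 0) → (2, 11)) × (paths (2, 11) → (11, 16)) = C(13, 2) · C(14, 9) = 78 · 2002 = 156156. Avoidance count = 13037895 − 156156 = 12881739.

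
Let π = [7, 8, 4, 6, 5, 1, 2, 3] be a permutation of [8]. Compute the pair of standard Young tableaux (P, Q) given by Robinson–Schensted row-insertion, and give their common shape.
P = [1, 2, 3] / [4, 5] / [6, 8] / [7];  Q = [1, 2, 8] / [3, 4] / [5, 7] / [6];  common shape = (3, 2, 2, 1)

Row-insert the values π_1, π_2, … into P one at a time, bumping the leftmost entry strictly greater than the inserted value down to the next row. The recording tableau Q records, in position (i, j), the step at which that cell was added to P.
  Insert 7 (step 1): P = [7];  Q = [1]
  Insert 8 (step 2): P = [7, 8];  Q = [1, 2]
  Insert 4 (step 3): P = [4, 8] / [7];  Q = [1, 2] / [3]
  Insert 6 (step 4): P = [4, 6] / [7, 8];  Q = [1, 2] / [3, 4]
  Insert 5 (step 5): P = [4, 5] / [6, 8] / [7];  Q = [1, 2] / [3, 4] / [5]
  Insert 1 (step 6): P = [1, 5] / [4, 8] / [6] / [7];  Q = [1, 2] / [3, 4] / [5] / [6]
  Insert 2 (step 7): P = [1, 2] / [4, 5] / [6, 8] / [7];  Q = [1, 2] / [3, 4] / [5, 7] / [6]
  Insert 3 (step 8): P = [1, 2, 3] / [4, 5] / [6, 8] / [7];  Q = [1, 2, 8] / [3, 4] / [5, 7] / [6]
Final shape: (3, 2, 2, 1).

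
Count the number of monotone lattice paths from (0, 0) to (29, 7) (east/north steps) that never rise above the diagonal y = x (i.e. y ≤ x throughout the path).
Number of paths = 6399888

By the reflection principle (André's argument), the number of monotone paths to (29, 7) with n ≤ m that never go above y = x is C(36, 29) − C(36, 30) = 8347680 − 1947792 = 6399888.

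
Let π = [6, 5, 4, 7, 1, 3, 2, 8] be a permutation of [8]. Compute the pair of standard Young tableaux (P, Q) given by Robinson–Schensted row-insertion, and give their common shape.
P = [1, 2, 8] / [3, 7] / [4] / [5] / [6];  Q = [1, 4, 8] / [2, 6] / [3] / [5] / [7];  common shape = (3, 2, 1, 1, 1)

Row-insert the values π_1, π_2, … into P one at a time, bumping the leftmost entry strictly greater than the inserted value down to the next row. The recording tableau Q records, in position (i, j), the step at which that cell was added to P.
  Insert 6 (step 1): P = [6];  Q = [1]
  Insert 5 (step 2): P = [5] / [6];  Q = [1] / [2]
  Insert 4 (step 3): P = [4] / [5] / [6];  Q = [1] / [2] / [3]
  Insert 7 (step 4): P = [4, 7] / [5] / [6];  Q = [1, 4] / [2] / [3]
  Insert 1 (step 5): P = [1, 7] / [4] / [5] / [6];  Q = [1, 4] / [2] / [3] / [5]
  Insert 3 (step 6): P = [1, 3] / [4, 7] / [5] / [6];  Q = [1, 4] / [2, 6] / [3] / [5]
  Insert 2 (step 7): P = [1, 2] / [3, 7] / [4] / [5] / [6];  Q = [1, 4] / [2, 6] / [3] / [5] / [7]
  Insert 8 (step 8): P = [1, 2, 8] / [3, 7] / [4] / [5] / [6];  Q = [1, 4, 8] / [2, 6] / [3] / [5] / [7]
Final shape: (3, 2, 1, 1, 1).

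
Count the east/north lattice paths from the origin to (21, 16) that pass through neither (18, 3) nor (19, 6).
Number of paths = 12863692390

Inclusion–exclusion. Total paths: C(37, 21) = 12875774670. Through P₁: C(21, 18)·C(16, 3) = 744800. Through P₂: C(25, 19)·C(12, 2) = 11688600. Since P₁ is strictly southwest of P₂, a monotone path through both must visit P₁ then P₂; paths through both = C(21, 18)·C(4, 1)·C(12, 2) = 351120. Avoid both = 12875774670 − 744800 − 11688600 + 351120 = 12863692390.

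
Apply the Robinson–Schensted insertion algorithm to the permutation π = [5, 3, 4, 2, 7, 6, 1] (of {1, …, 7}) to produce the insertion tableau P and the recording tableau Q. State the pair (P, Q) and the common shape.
P = [1, 4, 6] / [2, 7] / [3] / [5];  Q = [1, 3, 5] / [2, 6] / [4] / [7];  common shape = (3, 2, 1, 1)

Row-insert the values π_1, π_2, … into P one at a time, bumping the leftmost entry strictly greater than the inserted value down to the next row. The recording tableau Q records, in position (i, j), the step at which that cell was added to P.
  Insert 5 (step 1): P = [5];  Q = [1]
  Insert 3 (step 2): P = [3] / [5];  Q = [1] / [2]
  Insert 4 (step 3): P = [3, 4] / [5];  Q = [1, 3] / [2]
  Insert 2 (step 4): P = [2, 4] / [3] / [5];  Q = [1, 3] / [2] / [4]
  Insert 7 (step 5): P = [2, 4, 7] / [3] / [5];  Q = [1, 3, 5] / [2] / [4]
  Insert 6 (step 6): P = [2, 4, 6] / [3, 7] / [5];  Q = [1, 3, 5] / [2, 6] / [4]
  Insert 1 (step 7): P = [1, 4, 6] / [2, 7] / [3] / [5];  Q = [1, 3, 5] / [2, 6] / [4] / [7]
Final shape: (3, 2, 1, 1).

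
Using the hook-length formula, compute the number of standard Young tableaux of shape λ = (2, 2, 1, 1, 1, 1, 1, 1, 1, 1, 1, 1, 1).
# SYT of shape (2, 2, 1, 1, 1, 1, 1, 1, 1, 1, 1, 1, 1) = 90

Hook-length formula: f^λ = n! / Π hook(c), product over all cells c of the Young diagram. For λ = (2, 2, 1, 1, 1, 1, 1, 1, 1, 1, 1, 1, 1), n = 15 boxes. Hook lengths by row (left-to-right, top-to-bottom): [14, 2]; [13, 1]; [11]; [10]; [9]; [8]; [7]; [6]; [5]; [4]; [3]; [2]; [1]. Product of hooks = 14529715200. So f^λ = 15! / 14529715200 = 1307674368000 / 14529715200 = 90.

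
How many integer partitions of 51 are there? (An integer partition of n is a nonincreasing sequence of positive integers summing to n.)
p(51) = 239943

Compute p(n) via the recurrence p(n, m) = p(n, m−1) + p(n−m, m), where p(n, m) counts partitions of n with all parts ≤ m and p(n) = p(n, n). The base cases are p(0, m) = 1 and p(n, 0) = 0 for n > 0. Filling the table yields p(51) = 239943. (Euler's pentagonal recurrence is an alternative.)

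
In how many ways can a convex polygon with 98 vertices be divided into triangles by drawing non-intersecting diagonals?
C_96 = 3721443204405954385563870541379246659709506697378694300

These polygon triangulations are counted by the Catalan number C_n = (1/(n + 1)) · C(2n, n). For n = 96: C_96 = (1/97) · C(192, 96) = 360979990827377575399695442513786925991822149645733347100/97 = 3721443204405954385563870541379246659709506697378694300.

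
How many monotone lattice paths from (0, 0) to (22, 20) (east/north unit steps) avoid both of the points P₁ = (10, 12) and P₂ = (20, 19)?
Number of paths = 263291731794

Inclusion–exclusion. Total paths: C(42, 22) = 513791607420. Through P₁: C(22, 10)·C(20, 12) = 81457996620. Through P₂: C(39, 20)·C(3, 2) = 206769793230. Since P₁ is strictly southwest of P₂, a monotone path through both must visit P₁ then P₂; paths through both = C(22, 10)·C(17, 10)·C(3, 2) = 37727914224. Avoid both = 513791607420 − 81457996620 − 206769793230 + 37727914224 = 263291731794.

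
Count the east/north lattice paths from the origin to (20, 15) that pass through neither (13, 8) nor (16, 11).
Number of paths = 1921798830

Inclusion–exclusion. Total paths: C(35, 20) = 3247943160. Through P₁: C(21, 13)·C(14, 7) = 698377680. Through P₂: C(27, 16)·C(8, 4) = 912652650. Since P₁ is strictly southwest of P₂, a monotone path through both must visit P₁ then P₂; paths through both = C(21, 13)·C(6, 3)·C(8, 4) = 284886000. Avoid both = 3247943160 − 698377680 − 912652650 + 284886000 = 1921798830.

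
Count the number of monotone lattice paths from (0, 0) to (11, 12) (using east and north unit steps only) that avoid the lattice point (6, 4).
Number of paths = 1081808

Total paths from (0, 0) to (11, 12): C(23, 11) = 1352078. Paths through (6, 4): (paths (0, 0) → (6, 4)) × (paths (6, 4) → (11, 12)) = C(10, 6) · C(13, 5) = 210 · 1287 = 270270. Avoidance count = 1352078 − 270270 = 1081808.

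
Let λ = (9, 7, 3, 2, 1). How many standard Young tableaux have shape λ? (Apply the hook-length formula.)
# SYT of shape (9, 7, 3, 2, 1) = 1002798720

Hook-length formula: f^λ = n! / Π hook(c), product over all cells c of the Young diagram. For λ = (9, 7, 3, 2, 1), n = 22 boxes. Hook lengths by row (left-to-right, top-to-bottom): [13, 11, 9, 7, 6, 5, 4, 2, 1]; [10, 8, 6, 4, 3, 2, 1]; [5, 3, 1]; [3, 1]; [1]. Product of hooks = 1120863744000. So f^λ = 22! / 1120863744000 = 1124000727777607680000 / 1120863744000 = 1002798720.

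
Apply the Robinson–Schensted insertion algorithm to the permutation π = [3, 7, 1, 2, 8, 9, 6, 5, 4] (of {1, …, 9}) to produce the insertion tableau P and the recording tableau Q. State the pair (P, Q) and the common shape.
P = [1, 2, 4, 9] / [3, 5, 8] / [6] / [7];  Q = [1, 2, 5, 6] / [3, 4, 7] / [8] / [9];  common shape = (4, 3, 1, 1)

Row-insert the values π_1, π_2, … into P one at a time, bumping the leftmost entry strictly greater than the inserted value down to the next row. The recording tableau Q records, in position (i, j), the step at which that cell was added to P.
  Insert 3 (step 1): P = [3];  Q = [1]
  Insert 7 (step 2): P = [3, 7];  Q = [1, 2]
  Insert 1 (step 3): P = [1, 7] / [3];  Q = [1, 2] / [3]
  Insert 2 (step 4): P = [1, 2] / [3, 7];  Q = [1, 2] / [3, 4]
  Insert 8 (step 5): P = [1, 2, 8] / [3, 7];  Q = [1, 2, 5] / [3, 4]
  Insert 9 (step 6): P = [1, 2, 8, 9] / [3, 7];  Q = [1, 2, 5, 6] / [3, 4]
  Insert 6 (step 7): P = [1, 2, 6, 9] / [3, 7, 8];  Q = [1, 2, 5, 6] / [3, 4, 7]
  Insert 5 (step 8): P = [1, 2, 5, 9] / [3, 6, 8] / [7];  Q = [1, 2, 5, 6] / [3, 4, 7] / [8]
  Insert 4 (step 9): P = [1, 2, 4, 9] / [3, 5, 8] / [6] / [7];  Q = [1, 2, 5, 6] / [3, 4, 7] / [8] / [9]
Final shape: (4, 3, 1, 1).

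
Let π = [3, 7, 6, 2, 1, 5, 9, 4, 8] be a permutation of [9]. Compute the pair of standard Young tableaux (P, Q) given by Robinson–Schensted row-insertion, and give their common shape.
P = [1, 4, 8] / [2, 5, 9] / [3, 6] / [7];  Q = [1, 2, 7] / [3, 6, 9] / [4, 8] / [5];  common shape = (3, 3, 2, 1)

Row-insert the values π_1, π_2, … into P one at a time, bumping the leftmost entry strictly greater than the inserted value down to the next row. The recording tableau Q records, in position (i, j), the step at which that cell was added to P.
  Insert 3 (step 1): P = [3];  Q = [1]
  Insert 7 (step 2): P = [3, 7];  Q = [1, 2]
  Insert 6 (step 3): P = [3, 6] / [7];  Q = [1, 2] / [3]
  Insert 2 (step 4): P = [2, 6] / [3] / [7];  Q = [1, 2] / [3] / [4]
  Insert 1 (step 5): P = [1, 6] / [2] / [3] / [7];  Q = [1, 2] / [3] / [4] / [5]
  Insert 5 (step 6): P = [1, 5] / [2, 6] / [3] / [7];  Q = [1, 2] / [3, 6] / [4] / [5]
  Insert 9 (step 7): P = [1, 5, 9] / [2, 6] / [3] / [7];  Q = [1, 2, 7] / [3, 6] / [4] / [5]
  Insert 4 (step 8): P = [1, 4, 9] / [2, 5] / [3, 6] / [7];  Q = [1, 2, 7] / [3, 6] / [4, 8] / [5]
  Insert 8 (step 9): P = [1, 4, 8] / [2, 5, 9] / [3, 6] / [7];  Q = [1, 2, 7] / [3, 6, 9] / [4, 8] / [5]
Final shape: (3, 3, 2, 1).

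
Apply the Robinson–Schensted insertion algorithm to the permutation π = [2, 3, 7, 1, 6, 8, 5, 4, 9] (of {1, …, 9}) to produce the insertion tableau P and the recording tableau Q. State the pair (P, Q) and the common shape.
P = [1, 3, 4, 8, 9] / [2, 5] / [6] / [7];  Q = [1, 2, 3, 6, 9] / [4, 5] / [7] / [8];  common shape = (5, 2, 1, 1)

Row-insert the values π_1, π_2, … into P one at a time, bumping the leftmost entry strictly greater than the inserted value down to the next row. The recording tableau Q records, in position (i, j), the step at which that cell was added to P.
  Insert 2 (step 1): P = [2];  Q = [1]
  Insert 3 (step 2): P = [2, 3];  Q = [1, 2]
  Insert 7 (step 3): P = [2, 3, 7];  Q = [1, 2, 3]
  Insert 1 (step 4): P = [1, 3, 7] / [2];  Q = [1, 2, 3] / [4]
  Insert 6 (step 5): P = [1, 3, 6] / [2, 7];  Q = [1, 2, 3] / [4, 5]
  Insert 8 (step 6): P = [1, 3, 6, 8] / [2, 7];  Q = [1, 2, 3, 6] / [4, 5]
  Insert 5 (step 7): P = [1, 3, 5, 8] / [2, 6] / [7];  Q = [1, 2, 3, 6] / [4, 5] / [7]
  Insert 4 (step 8): P = [1, 3, 4, 8] / [2, 5] / [6] / [7];  Q = [1, 2, 3, 6] / [4, 5] / [7] / [8]
  Insert 9 (step 9): P = [1, 3, 4, 8, 9] / [2, 5] / [6] / [7];  Q = [1, 2, 3, 6, 9] / [4, 5] / [7] / [8]
Final shape: (5, 2, 1, 1).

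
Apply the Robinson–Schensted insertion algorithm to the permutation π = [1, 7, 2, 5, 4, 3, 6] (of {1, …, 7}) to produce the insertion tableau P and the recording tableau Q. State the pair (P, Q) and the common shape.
P = [1, 2, 3, 6] / [4] / [5] / [7];  Q = [1, 2, 4, 7] / [3] / [5] / [6];  common shape = (4, 1, 1, 1)

Row-insert the values π_1, π_2, … into P one at a time, bumping the leftmost entry strictly greater than the inserted value down to the next row. The recording tableau Q records, in position (i, j), the step at which that cell was added to P.
  Insert 1 (step 1): P = [1];  Q = [1]
  Insert 7 (step 2): P = [1, 7];  Q = [1, 2]
  Insert 2 (step 3): P = [1, 2] / [7];  Q = [1, 2] / [3]
  Insert 5 (step 4): P = [1, 2, 5] / [7];  Q = [1, 2, 4] / [3]
  Insert 4 (step 5): P = [1, 2, 4] / [5] / [7];  Q = [1, 2, 4] / [3] / [5]
  Insert 3 (step 6): P = [1, 2, 3] / [4] / [5] / [7];  Q = [1, 2, 4] / [3] / [5] / [6]
  Insert 6 (step 7): P = [1, 2, 3, 6] / [4] / [5] / [7];  Q = [1, 2, 4, 7] / [3] / [5] / [6]
Final shape: (4, 1, 1, 1).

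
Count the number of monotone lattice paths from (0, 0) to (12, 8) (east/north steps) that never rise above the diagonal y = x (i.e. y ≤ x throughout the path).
Number of paths = 48450

By the reflection principle (André's argument), the number of monotone paths to (12, 8) with n ≤ m that never go above y = x is C(20, 12) − C(20, 13) = 125970 − 77520 = 48450.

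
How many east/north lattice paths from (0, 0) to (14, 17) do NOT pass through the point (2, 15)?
Number of paths = 265170149

Total paths from (0, 0) to (14, 17): C(31, 14) = 265182525. Paths through (2, 15): (paths (0, 0) → (2, 15)) × (paths (2, 15) → (14, 17)) = C(17, 2) · C(14, 12) = 136 · 91 = 12376. Avoidance count = 265182525 − 12376 = 265170149.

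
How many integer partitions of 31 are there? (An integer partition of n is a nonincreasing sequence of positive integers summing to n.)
p(31) = 6842

Compute p(n) via the recurrence p(n, m) = p(n, m−1) + p(n−m, m), where p(n, m) counts partitions of n with all parts ≤ m and p(n) = p(n, n). The base cases are p(0, m) = 1 and p(n, 0) = 0 for n > 0. Filling the table yields p(31) = 6842. (Euler's pentagonal recurrence is an alternative.)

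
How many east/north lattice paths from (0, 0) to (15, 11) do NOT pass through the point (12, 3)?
Number of paths = 7651085

Total paths from (0, 0) to (15, 11): C(26, 15) = 7726160. Paths through (12, 3): (paths (0, 0) → (12, 3)) × (paths (12, 3) → (15, 11)) = C(15, 12) · C(11, 3) = 455 · 165 = 75075. Avoidance count = 7726160 − 75075 = 7651085.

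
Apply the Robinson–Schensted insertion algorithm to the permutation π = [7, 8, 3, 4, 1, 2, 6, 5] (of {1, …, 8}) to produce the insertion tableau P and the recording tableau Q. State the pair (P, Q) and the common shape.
P = [1, 2, 5] / [3, 4, 6] / [7, 8];  Q = [1, 2, 7] / [3, 4, 8] / [5, 6];  common shape = (3, 3, 2)

Row-insert the values π_1, π_2, … into P one at a time, bumping the leftmost entry strictly greater than the inserted value down to the next row. The recording tableau Q records, in position (i, j), the step at which that cell was added to P.
  Insert 7 (step 1): P = [7];  Q = [1]
  Insert 8 (step 2): P = [7, 8];  Q = [1, 2]
  Insert 3 (step 3): P = [3, 8] / [7];  Q = [1, 2] / [3]
  Insert 4 (step 4): P = [3, 4] / [7, 8];  Q = [1, 2] / [3, 4]
  Insert 1 (step 5): P = [1, 4] / [3, 8] / [7];  Q = [1, 2] / [3, 4] / [5]
  Insert 2 (step 6): P = [1, 2] / [3, 4] / [7, 8];  Q = [1, 2] / [3, 4] / [5, 6]
  Insert 6 (step 7): P = [1, 2, 6] / [3, 4] / [7, 8];  Q = [1, 2, 7] / [3, 4] / [5, 6]
  Insert 5 (step 8): P = [1, 2, 5] / [3, 4, 6] / [7, 8];  Q = [1, 2, 7] / [3, 4, 8] / [5, 6]
Final shape: (3, 3, 2).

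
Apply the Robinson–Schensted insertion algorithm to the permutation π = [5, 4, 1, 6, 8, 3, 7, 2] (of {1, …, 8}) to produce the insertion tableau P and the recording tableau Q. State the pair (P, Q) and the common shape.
P = [1, 2, 7] / [3, 6, 8] / [4] / [5];  Q = [1, 4, 5] / [2, 6, 7] / [3] / [8];  common shape = (3, 3, 1, 1)

Row-insert the values π_1, π_2, … into P one at a time, bumping the leftmost entry strictly greater than the inserted value down to the next row. The recording tableau Q records, in position (i, j), the step at which that cell was added to P.
  Insert 5 (step 1): P = [5];  Q = [1]
  Insert 4 (step 2): P = [4] / [5];  Q = [1] / [2]
  Insert 1 (step 3): P = [1] / [4] / [5];  Q = [1] / [2] / [3]
  Insert 6 (step 4): P = [1, 6] / [4] / [5];  Q = [1, 4] / [2] / [3]
  Insert 8 (step 5): P = [1, 6, 8] / [4] / [5];  Q = [1, 4, 5] / [2] / [3]
  Insert 3 (step 6): P = [1, 3, 8] / [4, 6] / [5];  Q = [1, 4, 5] / [2, 6] / [3]
  Insert 7 (step 7): P = [1, 3, 7] / [4, 6, 8] / [5];  Q = [1, 4, 5] / [2, 6, 7] / [3]
  Insert 2 (step 8): P = [1, 2, 7] / [3, 6, 8] / [4] / [5];  Q = [1, 4, 5] / [2, 6, 7] / [3] / [8]
Final shape: (3, 3, 1, 1).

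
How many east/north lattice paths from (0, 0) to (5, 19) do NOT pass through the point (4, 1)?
Number of paths = 42409

Total paths from (0, 0) to (5, 19): C(24, 5) = 42504. Paths through (4, 1): (paths (0, 0) → (4, 1)) × (paths (4, 1) → (5, 19)) = C(5, 4) · C(19, 1) = 5 · 19 = 95. Avoidance count = 42504 − 95 = 42409.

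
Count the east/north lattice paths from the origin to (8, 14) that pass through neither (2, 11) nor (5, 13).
Number of paths = 282066

Inclusion–exclusion. Total paths: C(22, 8) = 319770. Through P₁: C(13, 2)·C(9, 6) = 6552. Through P₂: C(18, 5)·C(4, 3) = 34272. Since P₁ is strictly southwest of P₂, a monotone path through both must visit P₁ then P₂; paths through both = C(13, 2)·C(5, 3)·C(4, 3) = 3120. Avoid both = 319770 − 6552 − 34272 + 3120 = 282066.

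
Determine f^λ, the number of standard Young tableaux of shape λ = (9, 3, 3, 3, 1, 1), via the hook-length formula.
# SYT of shape (9, 3, 3, 3, 1, 1) = 36279360

Hook-length formula: f^λ = n! / Π hook(c), product over all cells c of the Young diagram. For λ = (9, 3, 3, 3, 1, 1), n = 20 boxes. Hook lengths by row (left-to-right, top-to-bottom): [14, 11, 10, 6, 5, 4, 3, 2, 1]; [7, 4, 3]; [6, 3, 2]; [5, 2, 1]; [2]; [1]. Product of hooks = 67060224000. So f^λ = 20! / 67060224000 = 2432902008176640000 / 67060224000 = 36279360.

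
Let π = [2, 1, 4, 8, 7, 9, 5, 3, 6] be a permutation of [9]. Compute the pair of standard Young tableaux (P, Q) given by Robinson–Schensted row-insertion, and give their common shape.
P = [1, 3, 5, 6] / [2, 4, 9] / [7] / [8];  Q = [1, 3, 4, 6] / [2, 5, 9] / [7] / [8];  common shape = (4, 3, 1, 1)

Row-insert the values π_1, π_2, … into P one at a time, bumping the leftmost entry strictly greater than the inserted value down to the next row. The recording tableau Q records, in position (i, j), the step at which that cell was added to P.
  Insert 2 (step 1): P = [2];  Q = [1]
  Insert 1 (step 2): P = [1] / [2];  Q = [1] / [2]
  Insert 4 (step 3): P = [1, 4] / [2];  Q = [1, 3] / [2]
  Insert 8 (step 4): P = [1, 4, 8] / [2];  Q = [1, 3, 4] / [2]
  Insert 7 (step 5): P = [1, 4, 7] / [2, 8];  Q = [1, 3, 4] / [2, 5]
  Insert 9 (step 6): P = [1, 4, 7, 9] / [2, 8];  Q = [1, 3, 4, 6] / [2, 5]
  Insert 5 (step 7): P = [1, 4, 5, 9] / [2, 7] / [8];  Q = [1, 3, 4, 6] / [2, 5] / [7]
  Insert 3 (step 8): P = [1, 3, 5, 9] / [2, 4] / [7] / [8];  Q = [1, 3, 4, 6] / [2, 5] / [7] / [8]
  Insert 6 (step 9): P = [1, 3, 5, 6] / [2, 4, 9] / [7] / [8];  Q = [1, 3, 4, 6] / [2, 5, 9] / [7] / [8]
Final shape: (4, 3, 1, 1).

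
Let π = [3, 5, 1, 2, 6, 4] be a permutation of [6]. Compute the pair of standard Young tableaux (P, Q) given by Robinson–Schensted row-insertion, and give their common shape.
P = [1, 2, 4] / [3, 5, 6];  Q = [1, 2, 5] / [3, 4, 6];  common shape = (3, 3)

Row-insert the values π_1, π_2, … into P one at a time, bumping the leftmost entry strictly greater than the inserted value down to the next row. The recording tableau Q records, in position (i, j), the step at which that cell was added to P.
  Insert 3 (step 1): P = [3];  Q = [1]
  Insert 5 (step 2): P = [3, 5];  Q = [1, 2]
  Insert 1 (step 3): P = [1, 5] / [3];  Q = [1, 2] / [3]
  Insert 2 (step 4): P = [1, 2] / [3, 5];  Q = [1, 2] / [3, 4]
  Insert 6 (step 5): P = [1, 2, 6] / [3, 5];  Q = [1, 2, 5] / [3, 4]
  Insert 4 (step 6): P = [1, 2, 4] / [3, 5, 6];  Q = [1, 2, 5] / [3, 4, 6]
Final shape: (3, 3).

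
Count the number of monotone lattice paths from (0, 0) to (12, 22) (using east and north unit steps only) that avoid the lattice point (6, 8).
Number of paths = 431957760

Total paths from (0, 0) to (12, 22): C(34, 12) = 548354040. Paths through (6, 8): (paths (0, 0) → (6, 8)) × (paths (6, 8) → (12, 22)) = C(14, 6) · C(20, 6) = 3003 · 38760 = 116396280. Avoidance count = 548354040 − 116396280 = 431957760.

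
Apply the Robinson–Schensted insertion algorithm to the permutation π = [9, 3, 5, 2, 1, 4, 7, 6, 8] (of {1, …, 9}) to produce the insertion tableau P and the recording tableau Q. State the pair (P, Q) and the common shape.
P = [1, 4, 6, 8] / [2, 5, 7] / [3] / [9];  Q = [1, 3, 7, 9] / [2, 6, 8] / [4] / [5];  common shape = (4, 3, 1, 1)

Row-insert the values π_1, π_2, … into P one at a time, bumping the leftmost entry strictly greater than the inserted value down to the next row. The recording tableau Q records, in position (i, j), the step at which that cell was added to P.
  Insert 9 (step 1): P = [9];  Q = [1]
  Insert 3 (step 2): P = [3] / [9];  Q = [1] / [2]
  Insert 5 (step 3): P = [3, 5] / [9];  Q = [1, 3] / [2]
  Insert 2 (step 4): P = [2, 5] / [3] / [9];  Q = [1, 3] / [2] / [4]
  Insert 1 (step 5): P = [1, 5] / [2] / [3] / [9];  Q = [1, 3] / [2] / [4] / [5]
  Insert 4 (step 6): P = [1, 4] / [2, 5] / [3] / [9];  Q = [1, 3] / [2, 6] / [4] / [5]
  Insert 7 (step 7): P = [1, 4, 7] / [2, 5] / [3] / [9];  Q = [1, 3, 7] / [2, 6] / [4] / [5]
  Insert 6 (step 8): P = [1, 4, 6] / [2, 5, 7] / [3] / [9];  Q = [1, 3, 7] / [2, 6, 8] / [4] / [5]
  Insert 8 (step 9): P = [1, 4, 6, 8] / [2, 5, 7] / [3] / [9];  Q = [1, 3, 7, 9] / [2, 6, 8] / [4] / [5]
Final shape: (4, 3, 1, 1).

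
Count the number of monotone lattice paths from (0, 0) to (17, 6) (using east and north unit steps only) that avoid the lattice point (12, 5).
Number of paths = 63819

Total paths from (0, 0) to (17, 6): C(23, 17) = 100947. Paths through (12, 5): (paths (0, 0) → (12, 5)) × (paths (12, 5) → (17, 6)) = C(17, 12) · C(6, 5) = 6188 · 6 = 37128. Avoidance count = 100947 − 37128 = 63819.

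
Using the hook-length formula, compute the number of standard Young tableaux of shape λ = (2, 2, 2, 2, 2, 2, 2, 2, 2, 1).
# SYT of shape (2, 2, 2, 2, 2, 2, 2, 2, 2, 1) = 16796

Hook-length formula: f^λ = n! / Π hook(c), product over all cells c of the Young diagram. For λ = (2, 2, 2, 2, 2, 2, 2, 2, 2, 1), n = 19 boxes. Hook lengths by row (left-to-right, top-to-bottom): [11, 9]; [10, 8]; [9, 7]; [8, 6]; [7, 5]; [6, 4]; [5, 3]; [4, 2]; [3, 1]; [1]. Product of hooks = 7242504192000. So f^λ = 19! / 7242504192000 = 121645100408832000 / 7242504192000 = 16796.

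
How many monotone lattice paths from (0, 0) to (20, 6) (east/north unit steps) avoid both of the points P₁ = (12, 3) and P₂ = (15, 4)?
Number of paths = 111979

Inclusion–exclusion. Total paths: C(26, 20) = 230230. Through P₁: C(15, 12)·C(11, 8) = 75075. Through P₂: C(19, 15)·C(7, 5) = 81396. Since P₁ is strictly southwest of P₂, a monotone path through both must visit P₁ then P₂; paths through both = C(15, 12)·C(4, 3)·C(7, 5) = 38220. Avoid both = 230230 − 75075 − 81396 + 38220 = 111979.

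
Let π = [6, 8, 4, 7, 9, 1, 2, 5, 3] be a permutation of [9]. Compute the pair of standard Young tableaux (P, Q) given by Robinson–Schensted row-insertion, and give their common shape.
P = [1, 2, 3] / [4, 5, 9] / [6, 7] / [8];  Q = [1, 2, 5] / [3, 4, 8] / [6, 7] / [9];  common shape = (3, 3, 2, 1)

Row-insert the values π_1, π_2, … into P one at a time, bumping the leftmost entry strictly greater than the inserted value down to the next row. The recording tableau Q records, in position (i, j), the step at which that cell was added to P.
  Insert 6 (step 1): P = [6];  Q = [1]
  Insert 8 (step 2): P = [6, 8];  Q = [1, 2]
  Insert 4 (step 3): P = [4, 8] / [6];  Q = [1, 2] / [3]
  Insert 7 (step 4): P = [4, 7] / [6, 8];  Q = [1, 2] / [3, 4]
  Insert 9 (step 5): P = [4, 7, 9] / [6, 8];  Q = [1, 2, 5] / [3, 4]
  Insert 1 (step 6): P = [1, 7, 9] / [4, 8] / [6];  Q = [1, 2, 5] / [3, 4] / [6]
  Insert 2 (step 7): P = [1, 2, 9] / [4, 7] / [6, 8];  Q = [1, 2, 5] / [3, 4] / [6, 7]
  Insert 5 (step 8): P = [1, 2, 5] / [4, 7, 9] / [6, 8];  Q = [1, 2, 5] / [3, 4, 8] / [6, 7]
  Insert 3 (step 9): P = [1, 2, 3] / [4, 5, 9] / [6, 7] / [8];  Q = [1, 2, 5] / [3, 4, 8] / [6, 7] / [9]
Final shape: (3, 3, 2, 1).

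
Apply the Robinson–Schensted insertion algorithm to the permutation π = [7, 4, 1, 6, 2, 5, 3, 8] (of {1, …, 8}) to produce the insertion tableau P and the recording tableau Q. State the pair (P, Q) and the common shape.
P = [1, 2, 3, 8] / [4, 5] / [6] / [7];  Q = [1, 4, 6, 8] / [2, 5] / [3] / [7];  common shape = (4, 2, 1, 1)

Row-insert the values π_1, π_2, … into P one at a time, bumping the leftmost entry strictly greater than the inserted value down to the next row. The recording tableau Q records, in position (i, j), the step at which that cell was added to P.
  Insert 7 (step 1): P = [7];  Q = [1]
  Insert 4 (step 2): P = [4] / [7];  Q = [1] / [2]
  Insert 1 (step 3): P = [1] / [4] / [7];  Q = [1] / [2] / [3]
  Insert 6 (step 4): P = [1, 6] / [4] / [7];  Q = [1, 4] / [2] / [3]
  Insert 2 (step 5): P = [1, 2] / [4, 6] / [7];  Q = [1, 4] / [2, 5] / [3]
  Insert 5 (step 6): P = [1, 2, 5] / [4, 6] / [7];  Q = [1, 4, 6] / [2, 5] / [3]
  Insert 3 (step 7): P = [1, 2, 3] / [4, 5] / [6] / [7];  Q = [1, 4, 6] / [2, 5] / [3] / [7]
  Insert 8 (step 8): P = [1, 2, 3, 8] / [4, 5] / [6] / [7];  Q = [1, 4, 6, 8] / [2, 5] / [3] / [7]
Final shape: (4, 2, 1, 1).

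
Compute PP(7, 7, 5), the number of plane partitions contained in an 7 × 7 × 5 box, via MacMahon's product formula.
PP(7, 7, 5) = 13710834632352

Evaluate the triple product over i = 1..7, j = 1..7, k = 1..5. The factors are (2/1) · (3/2) · (4/3) · (5/4) · (6/5) · (3/2) · (4/3) · (5/4) · … (245 factors total). The numerators and denominators telescope so the product is an integer; carrying out the multiplication exactly gives PP(7, 7, 5) = 13710834632352.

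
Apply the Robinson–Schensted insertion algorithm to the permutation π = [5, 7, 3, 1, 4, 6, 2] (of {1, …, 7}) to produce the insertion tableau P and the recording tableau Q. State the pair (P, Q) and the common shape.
P = [1, 2, 6] / [3, 4] / [5, 7];  Q = [1, 2, 6] / [3, 5] / [4, 7];  common shape = (3, 2, 2)

Row-insert the values π_1, π_2, … into P one at a time, bumping the leftmost entry strictly greater than the inserted value down to the next row. The recording tableau Q records, in position (i, j), the step at which that cell was added to P.
  Insert 5 (step 1): P = [5];  Q = [1]
  Insert 7 (step 2): P = [5, 7];  Q = [1, 2]
  Insert 3 (step 3): P = [3, 7] / [5];  Q = [1, 2] / [3]
  Insert 1 (step 4): P = [1, 7] / [3] / [5];  Q = [1, 2] / [3] / [4]
  Insert 4 (step 5): P = [1, 4] / [3, 7] / [5];  Q = [1, 2] / [3, 5] / [4]
  Insert 6 (step 6): P = [1, 4, 6] / [3, 7] / [5];  Q = [1, 2, 6] / [3, 5] / [4]
  Insert 2 (step 7): P = [1, 2, 6] / [3, 4] / [5, 7];  Q = [1, 2, 6] / [3, 5] / [4, 7]
Final shape: (3, 2, 2).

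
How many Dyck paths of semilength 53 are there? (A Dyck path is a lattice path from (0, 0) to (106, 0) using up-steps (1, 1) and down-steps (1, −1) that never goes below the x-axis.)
C_53 = 116157871455782434250553845880

These Dyck paths are counted by the Catalan number C_n = (1/(n + 1)) · C(2n, n). For n = 53: C_53 = (1/54) · C(106, 53) = 6272525058612251449529907677520/54 = 116157871455782434250553845880.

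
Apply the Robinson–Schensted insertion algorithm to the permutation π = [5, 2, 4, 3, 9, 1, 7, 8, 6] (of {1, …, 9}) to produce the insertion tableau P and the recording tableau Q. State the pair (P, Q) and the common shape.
P = [1, 3, 6, 8] / [2, 7] / [4, 9] / [5];  Q = [1, 3, 5, 8] / [2, 7] / [4, 9] / [6];  common shape = (4, 2, 2, 1)

Row-insert the values π_1, π_2, … into P one at a time, bumping the leftmost entry strictly greater than the inserted value down to the next row. The recording tableau Q records, in position (i, j), the step at which that cell was added to P.
  Insert 5 (step 1): P = [5];  Q = [1]
  Insert 2 (step 2): P = [2] / [5];  Q = [1] / [2]
  Insert 4 (step 3): P = [2, 4] / [5];  Q = [1, 3] / [2]
  Insert 3 (step 4): P = [2, 3] / [4] / [5];  Q = [1, 3] / [2] / [4]
  Insert 9 (step 5): P = [2, 3, 9] / [4] / [5];  Q = [1, 3, 5] / [2] / [4]
  Insert 1 (step 6): P = [1, 3, 9] / [2] / [4] / [5];  Q = [1, 3, 5] / [2] / [4] / [6]
  Insert 7 (step 7): P = [1, 3, 7] / [2, 9] / [4] / [5];  Q = [1, 3, 5] / [2, 7] / [4] / [6]
  Insert 8 (step 8): P = [1, 3, 7, 8] / [2, 9] / [4] / [5];  Q = [1, 3, 5, 8] / [2, 7] / [4] / [6]
  Insert 6 (step 9): P = [1, 3, 6, 8] / [2, 7] / [4, 9] / [5];  Q = [1, 3, 5, 8] / [2, 7] / [4, 9] / [6]
Final shape: (4, 2, 2, 1).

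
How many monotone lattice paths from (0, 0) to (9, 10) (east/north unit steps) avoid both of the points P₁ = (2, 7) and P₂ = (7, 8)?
Number of paths = 50744

Inclusion–exclusion. Total paths: C(19, 9) = 92378. Through P₁: C(9, 2)·C(10, 7) = 4320. Through P₂: C(15, 7)·C(4, 2) = 38610. Since P₁ is strictly southwest of P₂, a monotone path through both must visit P₁ then P₂; paths through both = C(9, 2)·C(6, 5)·C(4, 2) = 1296. Avoid both = 92378 − 4320 − 38610 + 1296 = 50744.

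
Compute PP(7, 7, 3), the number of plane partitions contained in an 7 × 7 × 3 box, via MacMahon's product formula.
PP(7, 7, 3) = 877262100

Evaluate the triple product over i = 1..7, j = 1..7, k = 1..3. The factors are (2/1) · (3/2) · (4/3) · (3/2) · (4/3) · (5/4) · (4/3) · (5/4) · … (147 factors total). The numerators and denominators telescope so the product is an integer; carrying out the multiplication exactly gives PP(7, 7, 3) = 877262100.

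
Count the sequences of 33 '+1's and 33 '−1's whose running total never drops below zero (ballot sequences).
C_33 = 212336130412243110

These ballot sequences are counted by the Catalan number C_n = (1/(n + 1)) · C(2n, n). For n = 33: C_33 = (1/34) · C(66, 33) = 7219428434016265740/34 = 212336130412243110.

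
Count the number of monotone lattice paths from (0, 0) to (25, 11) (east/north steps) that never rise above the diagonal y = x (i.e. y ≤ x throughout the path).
Number of paths = 346618440

By the reflection principle (André's argument), the number of monotone paths to (25, 11) with n ≤ m that never go above y = x is C(36, 25) − C(36, 26) = 600805296 − 254186856 = 346618440.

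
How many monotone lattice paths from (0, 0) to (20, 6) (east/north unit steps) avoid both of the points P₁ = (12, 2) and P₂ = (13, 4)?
Number of paths = 109333

Inclusion–exclusion. Total paths: C(26, 20) = 230230. Through P₁: C(14, 12)·C(12, 8) = 45045. Through P₂: C(17, 13)·C(9, 7) = 85680. Since P₁ is strictly southwest of P₂, a monotone path through both must visit P₁ then P₂; paths through both = C(14, 12)·C(3, 1)·C(9, 7) = 9828. Avoid both = 230230 − 45045 − 85680 + 9828 = 109333.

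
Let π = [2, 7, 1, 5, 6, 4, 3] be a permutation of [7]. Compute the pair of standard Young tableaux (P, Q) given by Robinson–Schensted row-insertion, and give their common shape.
P = [1, 3, 6] / [2, 4] / [5] / [7];  Q = [1, 2, 5] / [3, 4] / [6] / [7];  common shape = (3, 2, 1, 1)

Row-insert the values π_1, π_2, … into P one at a time, bumping the leftmost entry strictly greater than the inserted value down to the next row. The recording tableau Q records, in position (i, j), the step at which that cell was added to P.
  Insert 2 (step 1): P = [2];  Q = [1]
  Insert 7 (step 2): P = [2, 7];  Q = [1, 2]
  Insert 1 (step 3): P = [1, 7] / [2];  Q = [1, 2] / [3]
  Insert 5 (step 4): P = [1, 5] / [2, 7];  Q = [1, 2] / [3, 4]
  Insert 6 (step 5): P = [1, 5, 6] / [2, 7];  Q = [1, 2, 5] / [3, 4]
  Insert 4 (step 6): P = [1, 4, 6] / [2, 5] / [7];  Q = [1, 2, 5] / [3, 4] / [6]
  Insert 3 (step 7): P = [1, 3, 6] / [2, 4] / [5] / [7];  Q = [1, 2, 5] / [3, 4] / [6] / [7]
Final shape: (3, 2, 1, 1).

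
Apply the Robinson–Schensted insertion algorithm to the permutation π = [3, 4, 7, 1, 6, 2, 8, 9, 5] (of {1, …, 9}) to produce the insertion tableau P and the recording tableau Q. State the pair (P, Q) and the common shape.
P = [1, 2, 5, 8, 9] / [3, 4, 6] / [7];  Q = [1, 2, 3, 7, 8] / [4, 5, 9] / [6];  common shape = (5, 3, 1)

Row-insert the values π_1, π_2, … into P one at a time, bumping the leftmost entry strictly greater than the inserted value down to the next row. The recording tableau Q records, in position (i, j), the step at which that cell was added to P.
  Insert 3 (step 1): P = [3];  Q = [1]
  Insert 4 (step 2): P = [3, 4];  Q = [1, 2]
  Insert 7 (step 3): P = [3, 4, 7];  Q = [1, 2, 3]
  Insert 1 (step 4): P = [1, 4, 7] / [3];  Q = [1, 2, 3] / [4]
  Insert 6 (step 5): P = [1, 4, 6] / [3, 7];  Q = [1, 2, 3] / [4, 5]
  Insert 2 (step 6): P = [1, 2, 6] / [3, 4] / [7];  Q = [1, 2, 3] / [4, 5] / [6]
  Insert 8 (step 7): P = [1, 2, 6, 8] / [3, 4] / [7];  Q = [1, 2, 3, 7] / [4, 5] / [6]
  Insert 9 (step 8): P = [1, 2, 6, 8, 9] / [3, 4] / [7];  Q = [1, 2, 3, 7, 8] / [4, 5] / [6]
  Insert 5 (step 9): P = [1, 2, 5, 8, 9] / [3, 4, 6] / [7];  Q = [1, 2, 3, 7, 8] / [4, 5, 9] / [6]
Final shape: (5, 3, 1).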